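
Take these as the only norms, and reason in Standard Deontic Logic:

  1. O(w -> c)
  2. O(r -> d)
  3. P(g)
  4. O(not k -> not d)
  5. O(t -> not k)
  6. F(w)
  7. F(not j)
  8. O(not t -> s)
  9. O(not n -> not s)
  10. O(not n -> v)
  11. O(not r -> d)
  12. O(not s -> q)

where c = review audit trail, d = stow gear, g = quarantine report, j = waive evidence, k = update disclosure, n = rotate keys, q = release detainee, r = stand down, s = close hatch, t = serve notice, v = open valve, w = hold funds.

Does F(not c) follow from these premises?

Premise 1 is O(w -> c), but O(w) is not derivable from the premises, so it does not yield O(c).
No other premise forces O(c). An ideal world satisfying every premise can still have not c true, so F(not c) is not derivable.

No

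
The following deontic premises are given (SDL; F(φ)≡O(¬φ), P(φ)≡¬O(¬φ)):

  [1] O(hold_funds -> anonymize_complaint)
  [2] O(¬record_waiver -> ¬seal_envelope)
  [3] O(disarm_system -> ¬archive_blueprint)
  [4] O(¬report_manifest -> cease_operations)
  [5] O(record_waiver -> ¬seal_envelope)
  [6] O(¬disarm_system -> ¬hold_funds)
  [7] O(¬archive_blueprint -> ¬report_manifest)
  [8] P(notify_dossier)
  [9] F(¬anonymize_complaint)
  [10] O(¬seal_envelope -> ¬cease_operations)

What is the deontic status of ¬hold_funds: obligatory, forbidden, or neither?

Obligatory

By case analysis on record_waiver: premise 5 gives O(record_waiver -> ¬seal_envelope) and premise 2 gives O(¬record_waiver -> ¬seal_envelope), so O(¬seal_envelope) either way.
Premise 10 is O(¬seal_envelope -> ¬cease_operations); since O(¬seal_envelope), deontic closure gives O(¬cease_operations).
Premise 4, O(¬report_manifest -> cease_operations), contraposes to O(¬cease_operations -> report_manifest); with O(¬cease_operations) we get O(report_manifest).
The contrapositive of premise 7 (O(¬archive_blueprint -> ¬report_manifest)) is O(report_manifest -> archive_blueprint), and O(report_manifest) is already established, so O(archive_blueprint).
Premise 3, O(disarm_system -> ¬archive_blueprint), contraposes to O(archive_blueprint -> ¬disarm_system); with O(archive_blueprint) we get O(¬disarm_system).
With premise 6, O(¬disarm_system -> ¬hold_funds), the K-axiom yields O(¬hold_funds).
Premises 1, 8, 9 do not contribute to this derivation.
Hence ¬hold_funds is obligatory.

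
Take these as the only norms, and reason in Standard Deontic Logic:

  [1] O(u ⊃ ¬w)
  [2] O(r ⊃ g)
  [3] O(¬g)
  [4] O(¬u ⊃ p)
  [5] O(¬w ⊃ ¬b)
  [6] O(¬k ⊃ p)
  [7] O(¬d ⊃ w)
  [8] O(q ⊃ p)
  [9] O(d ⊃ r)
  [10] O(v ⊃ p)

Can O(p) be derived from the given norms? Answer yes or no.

Yes

Premise 3 states O(¬g) outright.
The contrapositive of premise 2 (O(r ⊃ g)) is O(¬g ⊃ ¬r), and O(¬g) is already established, so O(¬r).
Premise 9 is O(d ⊃ r); contrapositively O(¬r ⊃ ¬d). Since O(¬r) holds, K gives O(¬d).
Applying K to premise 7 (O(¬d ⊃ w)) and O(¬d) yields O(w).
Premise 1 is O(u ⊃ ¬w); contrapositively O(w ⊃ ¬u). Since O(w) holds, K gives O(¬u).
With premise 4, O(¬u ⊃ p), the K-axiom yields O(p).
Premises 5, 6, 8, 10 do not contribute to this derivation.
So O(p) follows.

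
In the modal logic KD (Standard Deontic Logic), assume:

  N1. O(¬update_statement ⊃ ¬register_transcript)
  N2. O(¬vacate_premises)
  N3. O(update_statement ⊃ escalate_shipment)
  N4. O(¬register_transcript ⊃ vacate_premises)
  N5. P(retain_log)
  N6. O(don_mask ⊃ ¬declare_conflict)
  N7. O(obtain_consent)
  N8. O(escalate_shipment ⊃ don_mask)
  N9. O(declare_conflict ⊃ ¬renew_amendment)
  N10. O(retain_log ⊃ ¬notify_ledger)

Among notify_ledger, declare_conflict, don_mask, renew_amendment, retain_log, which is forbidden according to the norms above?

From premise 2 we have O(¬vacate_premises).
The contrapositive of premise 4 (O(¬register_transcript ⊃ vacate_premises)) is O(¬vacate_premises ⊃ register_transcript), and O(¬vacate_premises) is already established, so O(register_transcript).
Premise 1, O(¬update_statement ⊃ ¬register_transcript), contraposes to O(register_transcript ⊃ update_statement); with O(register_transcript) we get O(update_statement).
From O(update_statement) and premise 3, O(update_statement ⊃ escalate_shipment), we obtain O(escalate_shipment).
With premise 8, O(escalate_shipment ⊃ don_mask), the K-axiom yields O(don_mask).
With premise 6, O(don_mask ⊃ ¬declare_conflict), the K-axiom yields O(¬declare_conflict).
So O(¬declare_conflict) holds, i.e. declare_conflict is forbidden. None of the other listed options is forbidden under the premises.

declare_conflict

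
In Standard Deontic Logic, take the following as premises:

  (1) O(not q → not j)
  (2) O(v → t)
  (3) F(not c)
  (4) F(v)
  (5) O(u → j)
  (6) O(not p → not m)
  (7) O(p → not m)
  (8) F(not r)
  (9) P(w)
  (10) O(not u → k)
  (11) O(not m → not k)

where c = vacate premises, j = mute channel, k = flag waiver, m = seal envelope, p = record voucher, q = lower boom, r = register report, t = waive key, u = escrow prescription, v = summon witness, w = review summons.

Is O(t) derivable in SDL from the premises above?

No

Premise 2 is O(v → t), but O(v) is not derivable from the premises, so it does not yield O(t).
No other premise forces O(t). An ideal world satisfying every premise can still have t false, so O(t) is not derivable.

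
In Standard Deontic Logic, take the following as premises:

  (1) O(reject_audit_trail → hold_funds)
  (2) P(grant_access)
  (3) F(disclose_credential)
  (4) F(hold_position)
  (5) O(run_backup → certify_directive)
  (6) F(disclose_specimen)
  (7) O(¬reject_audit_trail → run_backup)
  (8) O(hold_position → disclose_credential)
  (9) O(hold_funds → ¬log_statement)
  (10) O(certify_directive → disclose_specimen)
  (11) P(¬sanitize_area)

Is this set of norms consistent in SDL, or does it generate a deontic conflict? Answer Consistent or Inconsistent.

Consistent

Premise 8 is O(hold_position → disclose_credential), but O(hold_position) is not derivable from the premises, so it does not yield O(disclose_credential).
So O(disclose_credential) is not derivable, and the apparent clash with O(¬disclose_credential) does not arise.
A world satisfying every obligation exists (e.g. certify_directive=false, disclose_credential=false, disclose_specimen=false, grant_access=false, hold_funds=true, hold_position=false, log_statement=false, reject_audit_trail=true, run_backup=false, sanitize_area=false); no atom is both obligatory and forbidden, so the set is consistent.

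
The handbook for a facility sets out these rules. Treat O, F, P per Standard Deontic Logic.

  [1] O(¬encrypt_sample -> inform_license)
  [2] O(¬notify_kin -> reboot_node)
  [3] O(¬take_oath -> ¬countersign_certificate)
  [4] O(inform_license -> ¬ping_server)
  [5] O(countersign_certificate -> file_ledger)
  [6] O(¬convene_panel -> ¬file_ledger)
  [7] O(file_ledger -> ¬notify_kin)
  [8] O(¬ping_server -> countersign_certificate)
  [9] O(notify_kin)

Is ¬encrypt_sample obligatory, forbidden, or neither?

Forbidden

From premise 9 we have O(notify_kin).
The contrapositive of premise 7 (O(file_ledger -> ¬notify_kin)) is O(notify_kin -> ¬file_ledger), and O(notify_kin) is already established, so O(¬file_ledger).
The contrapositive of premise 5 (O(countersign_certificate -> file_ledger)) is O(¬file_ledger -> ¬countersign_certificate), and O(¬file_ledger) is already established, so O(¬countersign_certificate).
Premise 8, O(¬ping_server -> countersign_certificate), contraposes to O(¬countersign_certificate -> ping_server); with O(¬countersign_certificate) we get O(ping_server).
Premise 4 is O(inform_license -> ¬ping_server); contrapositively O(ping_server -> ¬inform_license). Since O(ping_server) holds, K gives O(¬inform_license).
Premise 1, O(¬encrypt_sample -> inform_license), contraposes to O(¬inform_license -> encrypt_sample); with O(¬inform_license) we get O(encrypt_sample).
Premises 2, 3, 6 do not contribute to this derivation.
Thus O(encrypt_sample), which is F(¬encrypt_sample): ¬encrypt_sample is forbidden.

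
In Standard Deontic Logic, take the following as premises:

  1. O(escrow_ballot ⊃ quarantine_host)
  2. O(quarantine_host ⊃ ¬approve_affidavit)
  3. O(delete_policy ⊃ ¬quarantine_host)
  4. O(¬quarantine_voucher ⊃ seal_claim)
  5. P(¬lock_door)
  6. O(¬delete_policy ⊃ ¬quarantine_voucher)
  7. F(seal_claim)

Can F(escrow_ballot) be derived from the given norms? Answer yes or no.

Premise 7, F(seal_claim), is equivalent to O(¬seal_claim).
The contrapositive of premise 4 (O(¬quarantine_voucher ⊃ seal_claim)) is O(¬seal_claim ⊃ quarantine_voucher), and O(¬seal_claim) is already established, so O(quarantine_voucher).
Premise 6, O(¬delete_policy ⊃ ¬quarantine_voucher), contraposes to O(quarantine_voucher ⊃ delete_policy); with O(quarantine_voucher) we get O(delete_policy).
Premise 3 is O(delete_policy ⊃ ¬quarantine_host); since O(delete_policy), deontic closure gives O(¬quarantine_host).
Premise 1, O(escrow_ballot ⊃ quarantine_host), contraposes to O(¬quarantine_host ⊃ ¬escrow_ballot); with O(¬quarantine_host) we get O(¬escrow_ballot).
Premises 2, 5 do not contribute to this derivation.
So O(¬escrow_ballot) holds, i.e. F(escrow_ballot). The claim follows.

Yes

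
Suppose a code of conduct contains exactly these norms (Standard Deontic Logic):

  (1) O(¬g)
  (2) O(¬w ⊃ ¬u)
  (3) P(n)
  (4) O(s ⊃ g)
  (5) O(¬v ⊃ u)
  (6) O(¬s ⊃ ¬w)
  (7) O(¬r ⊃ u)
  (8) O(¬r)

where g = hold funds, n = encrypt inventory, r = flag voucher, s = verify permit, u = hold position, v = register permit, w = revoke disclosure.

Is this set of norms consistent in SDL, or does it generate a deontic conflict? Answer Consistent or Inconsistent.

Inconsistent

Premise 8 states O(¬r) outright.
From O(¬r) and premise 7, O(¬r ⊃ u), we obtain O(u).
Premise 2 is O(¬w ⊃ ¬u); contrapositively O(u ⊃ w). Since O(u) holds, K gives O(w).
The contrapositive of premise 6 (O(¬s ⊃ ¬w)) is O(w ⊃ s), and O(w) is already established, so O(s).
From O(s) and premise 4, O(s ⊃ g), we obtain O(g).
Yet premise 1 states O(¬g).
We now have both O(g) and O(¬g) — g is simultaneously obligatory and forbidden, violating the D-axiom.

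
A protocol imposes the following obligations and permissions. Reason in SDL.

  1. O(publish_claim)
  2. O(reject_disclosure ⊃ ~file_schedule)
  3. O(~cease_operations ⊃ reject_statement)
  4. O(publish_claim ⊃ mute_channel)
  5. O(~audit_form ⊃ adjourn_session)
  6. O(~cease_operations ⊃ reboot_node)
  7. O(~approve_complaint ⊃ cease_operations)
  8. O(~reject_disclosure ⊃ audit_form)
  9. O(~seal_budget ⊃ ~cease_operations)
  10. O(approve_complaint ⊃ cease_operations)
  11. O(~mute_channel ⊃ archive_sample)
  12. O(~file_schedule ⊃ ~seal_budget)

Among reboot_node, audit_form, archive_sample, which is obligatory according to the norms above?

By case analysis on approve_complaint: premise 10 gives O(approve_complaint ⊃ cease_operations) and premise 7 gives O(~approve_complaint ⊃ cease_operations), so O(cease_operations) either way.
Premise 9 is O(~seal_budget ⊃ ~cease_operations); contrapositively O(cease_operations ⊃ seal_budget). Since O(cease_operations) holds, K gives O(seal_budget).
The contrapositive of premise 12 (O(~file_schedule ⊃ ~seal_budget)) is O(seal_budget ⊃ file_schedule), and O(seal_budget) is already established, so O(file_schedule).
Premise 2 is O(reject_disclosure ⊃ ~file_schedule); contrapositively O(file_schedule ⊃ ~reject_disclosure). Since O(file_schedule) holds, K gives O(~reject_disclosure).
From O(~reject_disclosure) and premise 8, O(~reject_disclosure ⊃ audit_form), we obtain O(audit_form).
So O(audit_form) holds — audit_form is obligatory. None of the other listed options is made obligatory by any chain of premises.

audit_form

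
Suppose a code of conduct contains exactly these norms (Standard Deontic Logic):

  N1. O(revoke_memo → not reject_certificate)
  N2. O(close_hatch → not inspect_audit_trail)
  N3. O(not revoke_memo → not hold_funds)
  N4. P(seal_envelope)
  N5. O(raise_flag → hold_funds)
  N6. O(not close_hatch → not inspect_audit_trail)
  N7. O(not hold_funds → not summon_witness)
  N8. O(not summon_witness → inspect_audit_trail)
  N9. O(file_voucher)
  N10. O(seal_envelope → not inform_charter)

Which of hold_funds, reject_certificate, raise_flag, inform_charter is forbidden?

reject_certificate

Premises 2 and 6 are O(close_hatch → not inspect_audit_trail) and O(not close_hatch → not inspect_audit_trail); every ideal world satisfies close_hatch or not close_hatch, so in either case not inspect_audit_trail holds — hence O(not inspect_audit_trail).
Premise 8, O(not summon_witness → inspect_audit_trail), contraposes to O(not inspect_audit_trail → summon_witness); with O(not inspect_audit_trail) we get O(summon_witness).
Premise 7 is O(not hold_funds → not summon_witness); contrapositively O(summon_witness → hold_funds). Since O(summon_witness) holds, K gives O(hold_funds).
Premise 3, O(not revoke_memo → not hold_funds), contraposes to O(hold_funds → revoke_memo); with O(hold_funds) we get O(revoke_memo).
With premise 1, O(revoke_memo → not reject_certificate), the K-axiom yields O(not reject_certificate).
So O(not reject_certificate) holds, i.e. reject_certificate is forbidden. None of the other listed options is forbidden under the premises.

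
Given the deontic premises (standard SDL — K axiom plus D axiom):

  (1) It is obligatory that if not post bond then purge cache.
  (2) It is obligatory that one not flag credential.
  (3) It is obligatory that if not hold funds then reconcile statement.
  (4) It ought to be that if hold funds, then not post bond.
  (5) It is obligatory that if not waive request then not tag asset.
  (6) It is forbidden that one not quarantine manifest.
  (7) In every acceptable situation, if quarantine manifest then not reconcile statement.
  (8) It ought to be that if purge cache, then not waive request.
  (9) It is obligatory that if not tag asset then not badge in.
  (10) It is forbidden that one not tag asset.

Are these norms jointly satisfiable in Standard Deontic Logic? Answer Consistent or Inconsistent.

Inconsistent

F(¬tag_asset) at premise 10 means O(tag_asset).
The contrapositive of premise 5 (O(¬waive_request → ¬tag_asset)) is O(tag_asset → waive_request), and O(tag_asset) is already established, so O(waive_request).
Premise 8 is O(purge_cache → ¬waive_request); contrapositively O(waive_request → ¬purge_cache). Since O(waive_request) holds, K gives O(¬purge_cache).
Premise 1, O(¬post_bond → purge_cache), contraposes to O(¬purge_cache → post_bond); with O(¬purge_cache) we get O(post_bond).
The contrapositive of premise 4 (O(hold_funds → ¬post_bond)) is O(post_bond → ¬hold_funds), and O(post_bond) is already established, so O(¬hold_funds).
With premise 3, O(¬hold_funds → reconcile_statement), the K-axiom yields O(reconcile_statement).
Premise 7 is O(quarantine_manifest → ¬reconcile_statement); contrapositively O(reconcile_statement → ¬quarantine_manifest). Since O(reconcile_statement) holds, K gives O(¬quarantine_manifest).
Yet premise 6 is F(¬quarantine_manifest), i.e. O(quarantine_manifest).
We now have both O(¬quarantine_manifest) and O(quarantine_manifest) — quarantine_manifest is simultaneously obligatory and forbidden, violating the D-axiom.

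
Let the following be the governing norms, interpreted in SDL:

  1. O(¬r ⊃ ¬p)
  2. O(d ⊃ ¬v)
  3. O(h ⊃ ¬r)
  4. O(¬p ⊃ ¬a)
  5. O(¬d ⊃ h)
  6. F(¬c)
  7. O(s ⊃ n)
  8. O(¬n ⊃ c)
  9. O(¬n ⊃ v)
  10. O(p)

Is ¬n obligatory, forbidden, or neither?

Forbidden

From premise 10 we have O(p).
The contrapositive of premise 1 (O(¬r ⊃ ¬p)) is O(p ⊃ r), and O(p) is already established, so O(r).
Premise 3 is O(h ⊃ ¬r); contrapositively O(r ⊃ ¬h). Since O(r) holds, K gives O(¬h).
Premise 5 is O(¬d ⊃ h); contrapositively O(¬h ⊃ d). Since O(¬h) holds, K gives O(d).
Applying K to premise 2 (O(d ⊃ ¬v)) and O(d) yields O(¬v).
The contrapositive of premise 9 (O(¬n ⊃ v)) is O(¬v ⊃ n), and O(¬v) is already established, so O(n).
Premises 4, 6, 7, 8 do not contribute to this derivation.
Thus O(n), which is F(¬n): ¬n is forbidden.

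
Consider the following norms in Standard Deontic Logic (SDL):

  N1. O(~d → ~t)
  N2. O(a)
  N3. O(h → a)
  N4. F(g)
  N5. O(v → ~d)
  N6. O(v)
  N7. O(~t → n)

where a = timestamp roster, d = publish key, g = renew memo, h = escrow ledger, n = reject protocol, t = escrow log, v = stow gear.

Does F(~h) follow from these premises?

No

Premise 3 is O(h → a); even if O(a) held, inferring O(h) would be affirming the consequent — invalid.
No other premise forces O(h). An ideal world satisfying every premise can still have ~h true, so F(~h) is not derivable.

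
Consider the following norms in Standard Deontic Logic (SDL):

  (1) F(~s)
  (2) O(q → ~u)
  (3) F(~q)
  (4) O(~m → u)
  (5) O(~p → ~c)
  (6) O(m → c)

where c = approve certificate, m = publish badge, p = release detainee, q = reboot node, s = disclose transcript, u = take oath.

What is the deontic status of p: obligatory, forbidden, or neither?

Obligatory

Premise 3, F(~q), is equivalent to O(q).
Applying K to premise 2 (O(q → ~u)) and O(q) yields O(~u).
Premise 4, O(~m → u), contraposes to O(~u → m); with O(~u) we get O(m).
Applying K to premise 6 (O(m → c)) and O(m) yields O(c).
Premise 5, O(~p → ~c), contraposes to O(c → p); with O(c) we get O(p).
Premise 1 does not contribute to this derivation.
Hence p is obligatory.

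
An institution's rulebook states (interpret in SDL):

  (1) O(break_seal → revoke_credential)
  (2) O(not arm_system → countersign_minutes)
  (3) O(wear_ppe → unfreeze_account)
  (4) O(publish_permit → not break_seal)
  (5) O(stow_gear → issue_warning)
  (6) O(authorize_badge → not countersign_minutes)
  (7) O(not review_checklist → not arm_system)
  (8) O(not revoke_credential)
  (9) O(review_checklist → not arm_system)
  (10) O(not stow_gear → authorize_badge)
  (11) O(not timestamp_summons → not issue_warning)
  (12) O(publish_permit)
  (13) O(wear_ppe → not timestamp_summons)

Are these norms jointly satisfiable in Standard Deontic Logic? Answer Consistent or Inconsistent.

Premise 1 is O(break_seal → revoke_credential), but O(break_seal) is not derivable from the premises, so it does not yield O(revoke_credential).
So O(revoke_credential) is not derivable, and the apparent clash with O(not revoke_credential) does not arise.
A world satisfying every obligation exists (e.g. arm_system=false, authorize_badge=false, break_seal=false, countersign_minutes=true, issue_warning=true, publish_permit=true, review_checklist=false, revoke_credential=false, stow_gear=true, timestamp_summons=true, unfreeze_account=false, wear_ppe=false); no atom is both obligatory and forbidden, so the set is consistent.

Consistent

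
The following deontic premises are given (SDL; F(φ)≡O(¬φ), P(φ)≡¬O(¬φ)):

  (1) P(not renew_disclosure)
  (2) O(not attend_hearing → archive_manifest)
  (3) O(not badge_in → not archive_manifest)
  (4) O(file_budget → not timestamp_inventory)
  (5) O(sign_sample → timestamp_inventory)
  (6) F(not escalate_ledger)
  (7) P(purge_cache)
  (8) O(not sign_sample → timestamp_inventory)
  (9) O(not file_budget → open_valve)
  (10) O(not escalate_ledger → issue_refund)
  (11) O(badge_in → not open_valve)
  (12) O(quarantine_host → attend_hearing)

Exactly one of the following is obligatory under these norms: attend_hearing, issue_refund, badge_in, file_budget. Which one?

By case analysis on not sign_sample: premise 8 gives O(not sign_sample → timestamp_inventory) and premise 5 gives O(sign_sample → timestamp_inventory), so O(timestamp_inventory) either way.
Premise 4, O(file_budget → not timestamp_inventory), contraposes to O(timestamp_inventory → not file_budget); with O(timestamp_inventory) we get O(not file_budget).
Premise 9 is O(not file_budget → open_valve); since O(not file_budget), deontic closure gives O(open_valve).
Premise 11, O(badge_in → not open_valve), contraposes to O(open_valve → not badge_in); with O(open_valve) we get O(not badge_in).
From O(not badge_in) and premise 3, O(not badge_in → not archive_manifest), we obtain O(not archive_manifest).
The contrapositive of premise 2 (O(not attend_hearing → archive_manifest)) is O(not archive_manifest → attend_hearing), and O(not archive_manifest) is already established, so O(attend_hearing).
So O(attend_hearing) holds — attend_hearing is obligatory. None of the other listed options is made obligatory by any chain of premises.

attend_hearing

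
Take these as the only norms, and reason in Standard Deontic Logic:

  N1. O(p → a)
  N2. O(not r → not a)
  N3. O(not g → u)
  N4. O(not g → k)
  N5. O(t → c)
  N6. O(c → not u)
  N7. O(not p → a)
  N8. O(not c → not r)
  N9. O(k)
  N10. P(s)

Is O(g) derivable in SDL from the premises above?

Premises 7 and 1 are O(not p → a) and O(p → a); every ideal world satisfies not p or p, so in either case a holds — hence O(a).
Premise 2, O(not r → not a), contraposes to O(a → r); with O(a) we get O(r).
The contrapositive of premise 8 (O(not c → not r)) is O(r → c), and O(r) is already established, so O(c).
From O(c) and premise 6, O(c → not u), we obtain O(not u).
Premise 3, O(not g → u), contraposes to O(not u → g); with O(not u) we get O(g).
Premises 4, 5, 9, 10 do not contribute to this derivation.
So O(g) follows.

Yes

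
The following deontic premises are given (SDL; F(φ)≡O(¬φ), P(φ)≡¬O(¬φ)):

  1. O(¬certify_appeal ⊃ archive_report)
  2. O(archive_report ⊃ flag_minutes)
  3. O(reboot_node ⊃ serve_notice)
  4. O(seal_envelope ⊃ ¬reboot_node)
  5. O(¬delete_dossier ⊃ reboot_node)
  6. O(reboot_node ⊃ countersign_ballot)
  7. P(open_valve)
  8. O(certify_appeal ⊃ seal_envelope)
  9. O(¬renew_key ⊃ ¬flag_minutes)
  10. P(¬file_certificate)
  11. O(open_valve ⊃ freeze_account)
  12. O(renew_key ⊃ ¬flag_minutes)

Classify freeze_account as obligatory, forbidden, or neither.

Premise 11 is O(open_valve ⊃ freeze_account), but O(open_valve) is not derivable from the premises (the permission P(open_valve) asserts only ¬O(¬open_valve), not O(open_valve)), so it does not yield O(freeze_account).
No premise or chain of K-axiom applications forces O(freeze_account), and none forces O(¬freeze_account). So freeze_account is neither obligatory nor forbidden under these norms.

Neither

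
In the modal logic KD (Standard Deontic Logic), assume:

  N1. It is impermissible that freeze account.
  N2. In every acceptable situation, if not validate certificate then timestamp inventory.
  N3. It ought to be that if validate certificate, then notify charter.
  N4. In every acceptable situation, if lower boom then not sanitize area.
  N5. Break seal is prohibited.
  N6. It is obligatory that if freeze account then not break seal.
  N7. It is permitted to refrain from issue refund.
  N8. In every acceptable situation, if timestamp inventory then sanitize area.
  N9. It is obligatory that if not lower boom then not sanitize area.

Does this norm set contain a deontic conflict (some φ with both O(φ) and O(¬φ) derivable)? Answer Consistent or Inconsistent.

Premise 6 is O(freeze_account → ¬break_seal); even if O(¬break_seal) held, inferring O(freeze_account) would be affirming the consequent — invalid.
So O(freeze_account) is not derivable, and the apparent clash with O(¬freeze_account) does not arise.
A world satisfying every obligation exists (e.g. break_seal=false, freeze_account=false, issue_refund=false, lower_boom=false, notify_charter=true, sanitize_area=false, timestamp_inventory=false, validate_certificate=true); no atom is both obligatory and forbidden, so the set is consistent.

Consistent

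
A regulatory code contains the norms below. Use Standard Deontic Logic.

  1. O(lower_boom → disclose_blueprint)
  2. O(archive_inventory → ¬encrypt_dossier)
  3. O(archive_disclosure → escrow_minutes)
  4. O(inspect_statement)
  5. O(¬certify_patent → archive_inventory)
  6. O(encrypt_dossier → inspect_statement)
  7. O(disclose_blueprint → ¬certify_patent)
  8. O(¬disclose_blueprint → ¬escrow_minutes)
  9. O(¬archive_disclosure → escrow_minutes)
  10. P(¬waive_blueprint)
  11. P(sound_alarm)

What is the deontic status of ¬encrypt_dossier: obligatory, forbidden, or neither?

Obligatory

Premises 3 and 9 cover both cases: O(archive_disclosure → escrow_minutes) and O(¬archive_disclosure → escrow_minutes). Since archive_disclosure ∨ ¬archive_disclosure is a tautology, O(escrow_minutes) follows.
The contrapositive of premise 8 (O(¬disclose_blueprint → ¬escrow_minutes)) is O(escrow_minutes → disclose_blueprint), and O(escrow_minutes) is already established, so O(disclose_blueprint).
Premise 7 is O(disclose_blueprint → ¬certify_patent); since O(disclose_blueprint), deontic closure gives O(¬certify_patent).
Applying K to premise 5 (O(¬certify_patent → archive_inventory)) and O(¬certify_patent) yields O(archive_inventory).
Premise 2 is O(archive_inventory → ¬encrypt_dossier); since O(archive_inventory), deontic closure gives O(¬encrypt_dossier).
Premises 1, 4, 6, 10, 11 do not contribute to this derivation.
Hence ¬encrypt_dossier is obligatory.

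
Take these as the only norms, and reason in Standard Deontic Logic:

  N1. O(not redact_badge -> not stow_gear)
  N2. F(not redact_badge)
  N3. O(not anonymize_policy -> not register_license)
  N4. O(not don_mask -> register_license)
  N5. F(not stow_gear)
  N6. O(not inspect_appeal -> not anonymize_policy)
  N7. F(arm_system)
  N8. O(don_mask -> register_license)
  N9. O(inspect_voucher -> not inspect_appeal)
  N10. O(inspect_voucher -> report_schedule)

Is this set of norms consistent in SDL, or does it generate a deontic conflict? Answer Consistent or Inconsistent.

Premise 1 is O(not redact_badge -> not stow_gear), but O(not redact_badge) is not derivable from the premises, so it does not yield O(not stow_gear).
So O(not stow_gear) is not derivable, and the apparent clash with O(stow_gear) does not arise.
A world satisfying every obligation exists (e.g. anonymize_policy=true, arm_system=false, don_mask=false, inspect_appeal=true, inspect_voucher=false, redact_badge=true, register_license=true, report_schedule=false, stow_gear=true); no atom is both obligatory and forbidden, so the set is consistent.

Consistent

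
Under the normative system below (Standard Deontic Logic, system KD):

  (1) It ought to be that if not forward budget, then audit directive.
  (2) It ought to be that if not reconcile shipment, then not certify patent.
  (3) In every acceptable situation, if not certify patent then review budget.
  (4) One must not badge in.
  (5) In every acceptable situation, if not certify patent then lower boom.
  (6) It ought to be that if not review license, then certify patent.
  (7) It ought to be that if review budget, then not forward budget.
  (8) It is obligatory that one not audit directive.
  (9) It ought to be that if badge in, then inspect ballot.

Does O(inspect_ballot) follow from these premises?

No

Premise 9 is O(badge_in → inspect_ballot), but O(badge_in) is not derivable from the premises, so it does not yield O(inspect_ballot).
No other premise forces O(inspect_ballot). An ideal world satisfying every premise can still have inspect_ballot false, so O(inspect_ballot) is not derivable.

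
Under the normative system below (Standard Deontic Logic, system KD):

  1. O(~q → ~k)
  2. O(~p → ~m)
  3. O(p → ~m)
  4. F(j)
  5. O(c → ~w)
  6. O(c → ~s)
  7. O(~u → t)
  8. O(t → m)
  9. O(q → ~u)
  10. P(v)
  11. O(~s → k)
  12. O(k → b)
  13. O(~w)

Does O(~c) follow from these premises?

Yes

Premises 2 and 3 are O(~p → ~m) and O(p → ~m); every ideal world satisfies ~p or p, so in either case ~m holds — hence O(~m).
Premise 8, O(t → m), contraposes to O(~m → ~t); with O(~m) we get O(~t).
Premise 7 is O(~u → t); contrapositively O(~t → u). Since O(~t) holds, K gives O(u).
Premise 9, O(q → ~u), contraposes to O(u → ~q); with O(u) we get O(~q).
Premise 1 is O(~q → ~k); since O(~q), deontic closure gives O(~k).
The contrapositive of premise 11 (O(~s → k)) is O(~k → s), and O(~k) is already established, so O(s).
Premise 6, O(c → ~s), contraposes to O(s → ~c); with O(s) we get O(~c).
Premises 4, 5, 10, 12, 13 do not contribute to this derivation.
So O(~c) follows.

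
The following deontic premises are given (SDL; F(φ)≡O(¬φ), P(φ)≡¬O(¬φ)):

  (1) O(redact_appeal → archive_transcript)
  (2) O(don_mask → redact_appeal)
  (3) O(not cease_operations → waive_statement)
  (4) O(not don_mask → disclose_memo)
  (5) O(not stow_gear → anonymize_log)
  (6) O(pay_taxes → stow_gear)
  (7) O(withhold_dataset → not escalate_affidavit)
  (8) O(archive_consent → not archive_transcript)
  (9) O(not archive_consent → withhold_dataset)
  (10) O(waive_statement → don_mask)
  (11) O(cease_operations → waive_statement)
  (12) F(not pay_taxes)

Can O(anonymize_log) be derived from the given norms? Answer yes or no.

Premise 5 is O(not stow_gear → anonymize_log), but O(not stow_gear) is not derivable from the premises, so it does not yield O(anonymize_log).
No other premise forces O(anonymize_log). An ideal world satisfying every premise can still have anonymize_log false, so O(anonymize_log) is not derivable.

No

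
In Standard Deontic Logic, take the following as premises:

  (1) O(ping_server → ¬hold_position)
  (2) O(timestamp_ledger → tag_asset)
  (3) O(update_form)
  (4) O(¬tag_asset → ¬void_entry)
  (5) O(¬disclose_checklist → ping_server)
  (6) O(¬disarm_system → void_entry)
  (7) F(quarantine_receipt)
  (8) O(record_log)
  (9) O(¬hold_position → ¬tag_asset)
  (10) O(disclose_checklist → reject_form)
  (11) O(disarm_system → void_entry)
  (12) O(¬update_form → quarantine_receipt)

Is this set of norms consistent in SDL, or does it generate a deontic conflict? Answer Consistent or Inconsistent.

Consistent

Premise 12 is O(¬update_form → quarantine_receipt), but O(¬update_form) is not derivable from the premises, so it does not yield O(quarantine_receipt).
So O(quarantine_receipt) is not derivable, and the apparent clash with O(¬quarantine_receipt) does not arise.
A world satisfying every obligation exists (e.g. disarm_system=false, disclose_checklist=true, hold_position=true, ping_server=false, quarantine_receipt=false, record_log=true, reject_form=true, tag_asset=true, timestamp_ledger=false, update_form=true, void_entry=true); no atom is both obligatory and forbidden, so the set is consistent.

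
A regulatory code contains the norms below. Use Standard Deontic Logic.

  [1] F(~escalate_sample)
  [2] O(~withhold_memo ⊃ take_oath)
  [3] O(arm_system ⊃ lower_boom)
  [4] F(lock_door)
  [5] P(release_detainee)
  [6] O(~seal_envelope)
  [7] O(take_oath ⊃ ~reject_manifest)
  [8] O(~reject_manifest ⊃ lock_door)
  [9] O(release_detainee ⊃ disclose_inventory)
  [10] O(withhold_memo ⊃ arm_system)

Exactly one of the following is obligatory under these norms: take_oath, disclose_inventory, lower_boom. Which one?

lower_boom

Premise 4, F(lock_door), is equivalent to O(~lock_door).
The contrapositive of premise 8 (O(~reject_manifest ⊃ lock_door)) is O(~lock_door ⊃ reject_manifest), and O(~lock_door) is already established, so O(reject_manifest).
Premise 7 is O(take_oath ⊃ ~reject_manifest); contrapositively O(reject_manifest ⊃ ~take_oath). Since O(reject_manifest) holds, K gives O(~take_oath).
Premise 2, O(~withhold_memo ⊃ take_oath), contraposes to O(~take_oath ⊃ withhold_memo); with O(~take_oath) we get O(withhold_memo).
Premise 10 is O(withhold_memo ⊃ arm_system); since O(withhold_memo), deontic closure gives O(arm_system).
With premise 3, O(arm_system ⊃ lower_boom), the K-axiom yields O(lower_boom).
So O(lower_boom) holds — lower_boom is obligatory. None of the other listed options is made obligatory by any chain of premises.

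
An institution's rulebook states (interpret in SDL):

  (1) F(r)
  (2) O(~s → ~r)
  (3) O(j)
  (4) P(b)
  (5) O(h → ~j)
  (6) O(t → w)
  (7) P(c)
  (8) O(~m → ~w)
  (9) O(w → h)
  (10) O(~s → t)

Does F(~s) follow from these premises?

Premise 3 gives O(j).
The contrapositive of premise 5 (O(h → ~j)) is O(j → ~h), and O(j) is already established, so O(~h).
Premise 9 is O(w → h); contrapositively O(~h → ~w). Since O(~h) holds, K gives O(~w).
The contrapositive of premise 6 (O(t → w)) is O(~w → ~t), and O(~w) is already established, so O(~t).
Premise 10, O(~s → t), contraposes to O(~t → s); with O(~t) we get O(s).
Premises 1, 2, 4, 7, 8 do not contribute to this derivation.
So O(s) holds, i.e. F(~s). The claim follows.

Yes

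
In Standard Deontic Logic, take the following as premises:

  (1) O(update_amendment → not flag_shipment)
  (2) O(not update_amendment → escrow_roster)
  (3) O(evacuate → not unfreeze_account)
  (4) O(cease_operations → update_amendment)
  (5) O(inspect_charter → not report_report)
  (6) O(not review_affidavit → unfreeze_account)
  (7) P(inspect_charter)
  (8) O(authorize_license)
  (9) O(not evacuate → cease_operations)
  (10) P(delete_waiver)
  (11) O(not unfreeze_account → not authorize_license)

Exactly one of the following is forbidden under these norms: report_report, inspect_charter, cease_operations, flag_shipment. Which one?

From premise 8 we have O(authorize_license).
Premise 11 is O(not unfreeze_account → not authorize_license); contrapositively O(authorize_license → unfreeze_account). Since O(authorize_license) holds, K gives O(unfreeze_account).
Premise 3, O(evacuate → not unfreeze_account), contraposes to O(unfreeze_account → not evacuate); with O(unfreeze_account) we get O(not evacuate).
With premise 9, O(not evacuate → cease_operations), the K-axiom yields O(cease_operations).
With premise 4, O(cease_operations → update_amendment), the K-axiom yields O(update_amendment).
From O(update_amendment) and premise 1, O(update_amendment → not flag_shipment), we obtain O(not flag_shipment).
So O(not flag_shipment) holds, i.e. flag_shipment is forbidden. None of the other listed options is forbidden under the premises.

flag_shipment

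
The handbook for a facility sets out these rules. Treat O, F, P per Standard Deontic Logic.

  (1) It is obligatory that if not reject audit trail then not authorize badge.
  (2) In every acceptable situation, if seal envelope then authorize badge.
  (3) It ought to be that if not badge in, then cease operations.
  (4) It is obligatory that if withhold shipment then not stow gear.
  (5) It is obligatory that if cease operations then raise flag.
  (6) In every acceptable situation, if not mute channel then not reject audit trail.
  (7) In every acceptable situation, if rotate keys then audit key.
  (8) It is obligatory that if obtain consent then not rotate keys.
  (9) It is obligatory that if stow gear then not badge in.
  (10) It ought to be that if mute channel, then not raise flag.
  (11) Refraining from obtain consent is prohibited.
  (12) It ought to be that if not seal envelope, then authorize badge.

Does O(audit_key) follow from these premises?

No

Premise 7 is O(rotate_keys → audit_key), but O(rotate_keys) is not derivable from the premises, so it does not yield O(audit_key).
No other premise forces O(audit_key). An ideal world satisfying every premise can still have audit_key false, so O(audit_key) is not derivable.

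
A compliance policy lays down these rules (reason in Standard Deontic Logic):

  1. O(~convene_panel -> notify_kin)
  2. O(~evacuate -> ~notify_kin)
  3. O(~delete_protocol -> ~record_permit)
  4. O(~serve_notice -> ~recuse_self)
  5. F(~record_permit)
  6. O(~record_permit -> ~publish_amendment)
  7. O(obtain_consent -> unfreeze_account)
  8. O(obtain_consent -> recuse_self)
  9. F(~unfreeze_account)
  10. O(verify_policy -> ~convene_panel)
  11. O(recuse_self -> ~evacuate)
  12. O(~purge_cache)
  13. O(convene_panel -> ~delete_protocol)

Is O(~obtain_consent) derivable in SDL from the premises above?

Premise 5, F(~record_permit), is equivalent to O(record_permit).
Premise 3, O(~delete_protocol -> ~record_permit), contraposes to O(record_permit -> delete_protocol); with O(record_permit) we get O(delete_protocol).
Premise 13 is O(convene_panel -> ~delete_protocol); contrapositively O(delete_protocol -> ~convene_panel). Since O(delete_protocol) holds, K gives O(~convene_panel).
Premise 1 is O(~convene_panel -> notify_kin); since O(~convene_panel), deontic closure gives O(notify_kin).
The contrapositive of premise 2 (O(~evacuate -> ~notify_kin)) is O(notify_kin -> evacuate), and O(notify_kin) is already established, so O(evacuate).
Premise 11, O(recuse_self -> ~evacuate), contraposes to O(evacuate -> ~recuse_self); with O(evacuate) we get O(~recuse_self).
Premise 8, O(obtain_consent -> recuse_self), contraposes to O(~recuse_self -> ~obtain_consent); with O(~recuse_self) we get O(~obtain_consent).
Premises 4, 6, 7, 9, 10, 12 do not contribute to this derivation.
So O(~obtain_consent) follows.

Yes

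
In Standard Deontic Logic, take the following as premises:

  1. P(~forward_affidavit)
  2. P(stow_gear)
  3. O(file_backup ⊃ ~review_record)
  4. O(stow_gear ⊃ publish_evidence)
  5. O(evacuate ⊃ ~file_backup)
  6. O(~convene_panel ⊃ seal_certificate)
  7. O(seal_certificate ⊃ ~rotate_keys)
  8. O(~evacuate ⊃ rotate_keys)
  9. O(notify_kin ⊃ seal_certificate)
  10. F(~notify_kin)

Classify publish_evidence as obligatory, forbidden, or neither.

Neither

Premise 4 is O(stow_gear ⊃ publish_evidence), but O(stow_gear) is not derivable from the premises (the permission P(stow_gear) asserts only ~O(~stow_gear), not O(stow_gear)), so it does not yield O(publish_evidence).
No premise or chain of K-axiom applications forces O(publish_evidence), and none forces O(~publish_evidence). So publish_evidence is neither obligatory nor forbidden under these norms.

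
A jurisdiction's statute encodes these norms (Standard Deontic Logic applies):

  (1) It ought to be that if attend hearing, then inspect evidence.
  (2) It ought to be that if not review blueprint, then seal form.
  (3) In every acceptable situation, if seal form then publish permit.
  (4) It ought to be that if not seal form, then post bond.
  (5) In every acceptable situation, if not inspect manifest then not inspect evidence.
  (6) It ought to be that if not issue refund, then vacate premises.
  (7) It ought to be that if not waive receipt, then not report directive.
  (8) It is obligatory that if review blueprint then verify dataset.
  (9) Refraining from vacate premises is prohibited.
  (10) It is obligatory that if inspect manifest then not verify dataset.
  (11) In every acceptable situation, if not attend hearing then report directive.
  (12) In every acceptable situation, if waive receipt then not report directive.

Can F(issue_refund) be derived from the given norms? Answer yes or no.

No

Premise 6 is O(¬issue_refund → vacate_premises); even if O(vacate_premises) held, inferring O(¬issue_refund) would be affirming the consequent — invalid.
No other premise forces O(¬issue_refund). An ideal world satisfying every premise can still have issue_refund true, so F(issue_refund) is not derivable.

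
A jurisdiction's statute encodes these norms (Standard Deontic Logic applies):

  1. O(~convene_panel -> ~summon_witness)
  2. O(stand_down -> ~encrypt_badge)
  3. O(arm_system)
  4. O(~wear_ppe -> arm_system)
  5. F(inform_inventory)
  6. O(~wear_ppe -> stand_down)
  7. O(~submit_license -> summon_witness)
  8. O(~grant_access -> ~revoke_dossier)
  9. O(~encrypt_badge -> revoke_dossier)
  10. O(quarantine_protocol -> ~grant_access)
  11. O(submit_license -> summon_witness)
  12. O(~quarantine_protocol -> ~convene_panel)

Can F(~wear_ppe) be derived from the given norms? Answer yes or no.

Yes

Premises 11 and 7 are O(submit_license -> summon_witness) and O(~submit_license -> summon_witness); every ideal world satisfies submit_license or ~submit_license, so in either case summon_witness holds — hence O(summon_witness).
Premise 1 is O(~convene_panel -> ~summon_witness); contrapositively O(summon_witness -> convene_panel). Since O(summon_witness) holds, K gives O(convene_panel).
Premise 12 is O(~quarantine_protocol -> ~convene_panel); contrapositively O(convene_panel -> quarantine_protocol). Since O(convene_panel) holds, K gives O(quarantine_protocol).
With premise 10, O(quarantine_protocol -> ~grant_access), the K-axiom yields O(~grant_access).
With premise 8, O(~grant_access -> ~revoke_dossier), the K-axiom yields O(~revoke_dossier).
Premise 9 is O(~encrypt_badge -> revoke_dossier); contrapositively O(~revoke_dossier -> encrypt_badge). Since O(~revoke_dossier) holds, K gives O(encrypt_badge).
Premise 2, O(stand_down -> ~encrypt_badge), contraposes to O(encrypt_badge -> ~stand_down); with O(encrypt_badge) we get O(~stand_down).
Premise 6, O(~wear_ppe -> stand_down), contraposes to O(~stand_down -> wear_ppe); with O(~stand_down) we get O(wear_ppe).
Premises 3, 4, 5 do not contribute to this derivation.
So O(wear_ppe) holds, i.e. F(~wear_ppe). The claim follows.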